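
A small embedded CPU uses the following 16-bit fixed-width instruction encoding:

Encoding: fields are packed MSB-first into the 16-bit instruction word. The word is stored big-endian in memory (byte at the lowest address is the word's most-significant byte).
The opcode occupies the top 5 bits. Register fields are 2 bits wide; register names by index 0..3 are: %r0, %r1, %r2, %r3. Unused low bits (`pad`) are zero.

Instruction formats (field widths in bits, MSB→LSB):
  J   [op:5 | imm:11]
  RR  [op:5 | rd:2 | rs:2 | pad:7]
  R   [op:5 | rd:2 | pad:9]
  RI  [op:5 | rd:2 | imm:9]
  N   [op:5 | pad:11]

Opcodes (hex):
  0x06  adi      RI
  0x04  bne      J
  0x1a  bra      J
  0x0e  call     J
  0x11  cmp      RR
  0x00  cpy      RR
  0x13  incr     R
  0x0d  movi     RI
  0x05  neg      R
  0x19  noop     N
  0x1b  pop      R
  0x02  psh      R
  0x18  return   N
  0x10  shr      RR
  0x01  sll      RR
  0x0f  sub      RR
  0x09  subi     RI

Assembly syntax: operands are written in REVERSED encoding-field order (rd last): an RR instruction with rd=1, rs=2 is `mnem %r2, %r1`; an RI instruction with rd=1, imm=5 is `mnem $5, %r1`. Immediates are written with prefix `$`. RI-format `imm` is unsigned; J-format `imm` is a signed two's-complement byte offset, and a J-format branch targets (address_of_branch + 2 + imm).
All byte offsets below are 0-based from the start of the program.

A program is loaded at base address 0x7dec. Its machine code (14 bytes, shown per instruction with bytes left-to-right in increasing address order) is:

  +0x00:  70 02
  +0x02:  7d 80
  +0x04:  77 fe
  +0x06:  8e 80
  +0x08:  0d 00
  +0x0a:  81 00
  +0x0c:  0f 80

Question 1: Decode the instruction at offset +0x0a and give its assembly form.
+0x0a: 81 00 ⇒ word 0x8100 (big)
  op=0x8100>>11=0x10 ⇒ shr (RR)
  rd: (w>>9)&0x3=0x0 → %r0
  rs: (w>>7)&0x3=0x2 → %r2

shr %r2, %r0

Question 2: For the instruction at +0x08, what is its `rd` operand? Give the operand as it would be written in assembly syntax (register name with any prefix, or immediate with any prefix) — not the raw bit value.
%r2

off 0x08: read 0d 00 as big → 0x0d00
  top 5b → 0x1 → sll [RR]
  rd@[10:9]=0x2 ⇒ %r2
  rs@[8:7]=0x2 ⇒ %r2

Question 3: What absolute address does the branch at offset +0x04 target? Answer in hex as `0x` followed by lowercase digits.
0x7df0

[04] 77 fe → 0x77fe
  op=0x77fe>>11=0xe ⇒ call (J)
  imm: (w>>0)&0x7ff=0x7fe (s11→-2) → $-2
  target = base 0x7dec + off 0x04 + 2 + imm -2 = 0x7df0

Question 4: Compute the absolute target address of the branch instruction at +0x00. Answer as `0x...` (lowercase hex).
0x7df0

[00] 70 02 → 0x7002
  opcode bits[15:11]=0xe: call/J
  imm: (w>>0)&0x7ff=0x2 → $2
  target = base 0x7dec + off 0x00 + 2 + imm 2 = 0x7df0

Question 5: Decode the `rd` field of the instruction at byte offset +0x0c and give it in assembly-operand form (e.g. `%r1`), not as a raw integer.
off 0x0c: read 0f 80 as big → 0x0f80
  op=0x0f80>>11=0x1 ⇒ sll (RR)
  rd@[10:9]=0x3 ⇒ %r3
  rs@[8:7]=0x3 ⇒ %r3

%r3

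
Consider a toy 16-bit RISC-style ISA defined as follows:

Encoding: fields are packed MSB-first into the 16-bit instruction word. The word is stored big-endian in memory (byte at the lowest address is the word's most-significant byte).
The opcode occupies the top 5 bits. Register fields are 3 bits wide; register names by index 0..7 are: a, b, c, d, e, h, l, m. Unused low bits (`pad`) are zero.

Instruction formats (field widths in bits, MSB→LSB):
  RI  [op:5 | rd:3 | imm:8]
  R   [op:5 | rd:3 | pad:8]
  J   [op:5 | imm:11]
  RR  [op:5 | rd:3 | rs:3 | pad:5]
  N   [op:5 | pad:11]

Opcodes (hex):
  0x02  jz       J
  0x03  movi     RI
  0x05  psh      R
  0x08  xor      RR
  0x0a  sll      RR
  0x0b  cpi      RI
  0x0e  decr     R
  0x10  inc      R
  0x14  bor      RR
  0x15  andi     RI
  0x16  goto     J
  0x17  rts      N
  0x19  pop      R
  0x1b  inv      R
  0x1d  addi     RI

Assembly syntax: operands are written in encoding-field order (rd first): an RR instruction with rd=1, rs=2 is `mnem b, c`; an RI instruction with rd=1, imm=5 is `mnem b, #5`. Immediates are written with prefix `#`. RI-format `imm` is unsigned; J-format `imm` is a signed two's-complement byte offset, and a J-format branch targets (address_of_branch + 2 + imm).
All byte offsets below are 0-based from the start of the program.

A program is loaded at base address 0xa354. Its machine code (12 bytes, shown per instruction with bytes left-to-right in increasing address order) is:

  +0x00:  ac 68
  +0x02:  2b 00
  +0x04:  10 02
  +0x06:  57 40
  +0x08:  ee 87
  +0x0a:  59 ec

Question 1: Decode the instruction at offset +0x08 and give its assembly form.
@+08  big-endian(ee 87) = 0xee87
  op=0xee87>>11=0x1d ⇒ addi (RI)
  rd: (w>>8)&0x7=0x6 → l
  imm: (w>>0)&0xff=0x87 → #135

addi l, #135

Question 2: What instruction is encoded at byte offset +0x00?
andi e, #104

off 0x00: read ac 68 as big → 0xac68
  op=0xac68>>11=0x15 ⇒ andi (RI)
  [10:8] rd=4 = e
  [7:0] imm=104 = #104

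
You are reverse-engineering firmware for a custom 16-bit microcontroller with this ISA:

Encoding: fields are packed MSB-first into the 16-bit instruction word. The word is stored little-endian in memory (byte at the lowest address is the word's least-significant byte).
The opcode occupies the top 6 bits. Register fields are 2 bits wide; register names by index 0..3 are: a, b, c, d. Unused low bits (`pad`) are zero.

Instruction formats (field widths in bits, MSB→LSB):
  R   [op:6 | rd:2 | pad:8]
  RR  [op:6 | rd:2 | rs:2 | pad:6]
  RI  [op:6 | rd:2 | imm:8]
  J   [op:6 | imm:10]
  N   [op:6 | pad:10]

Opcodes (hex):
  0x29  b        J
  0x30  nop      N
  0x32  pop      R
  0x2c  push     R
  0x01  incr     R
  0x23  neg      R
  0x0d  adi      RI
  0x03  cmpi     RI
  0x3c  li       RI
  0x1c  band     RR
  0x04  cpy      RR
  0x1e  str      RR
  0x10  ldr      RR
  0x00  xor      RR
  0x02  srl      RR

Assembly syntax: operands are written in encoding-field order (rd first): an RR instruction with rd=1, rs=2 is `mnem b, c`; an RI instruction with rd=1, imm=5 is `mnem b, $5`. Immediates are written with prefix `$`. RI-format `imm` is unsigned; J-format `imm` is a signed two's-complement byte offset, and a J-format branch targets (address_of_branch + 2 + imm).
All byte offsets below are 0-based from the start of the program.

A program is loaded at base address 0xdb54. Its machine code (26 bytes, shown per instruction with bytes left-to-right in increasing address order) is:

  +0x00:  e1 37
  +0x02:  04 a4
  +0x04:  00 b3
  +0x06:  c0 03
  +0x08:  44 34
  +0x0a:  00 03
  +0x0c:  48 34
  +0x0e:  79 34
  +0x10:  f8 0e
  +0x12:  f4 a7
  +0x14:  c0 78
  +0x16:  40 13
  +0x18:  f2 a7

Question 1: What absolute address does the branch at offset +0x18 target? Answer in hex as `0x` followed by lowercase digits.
+0x18: f2 a7 ⇒ word 0xa7f2 (little)
  opcode bits[15:10]=0x29: b/J
  [9:0] imm=1010 (s10→-14) = $-14
  target = base 0xdb54 + off 0x18 + 2 + imm -14 = 0xdb60

0xdb60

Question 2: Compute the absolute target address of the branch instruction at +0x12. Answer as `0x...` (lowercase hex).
+0x12: f4 a7 ⇒ word 0xa7f4 (little)
  top 6b → 0x29 → b [J]
  imm: (w>>0)&0x3ff=0x3f4 (s10→-12) → $-12
  target = base 0xdb54 + off 0x12 + 2 + imm -12 = 0xdb5c

0xdb5c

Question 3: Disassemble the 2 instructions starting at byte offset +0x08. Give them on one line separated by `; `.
off 0x08: read 44 34 as little → 0x3444
  top 6b → 0xd → adi [RI]
  rd: (w>>8)&0x3=0x0 → a
  imm: (w>>0)&0xff=0x44 → $68
off 0x0a: read 00 03 as little → 0x0300
  top 6b → 0x0 → xor [RR]
  rd: (w>>8)&0x3=0x3 → d
  rs: (w>>6)&0x3=0x0 → a

adi a, $68; xor d, a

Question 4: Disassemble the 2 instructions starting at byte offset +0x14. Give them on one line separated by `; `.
off 0x14: read c0 78 as little → 0x78c0
  opcode bits[15:10]=0x1e: str/RR
  rd: (w>>8)&0x3=0x0 → a
  rs: (w>>6)&0x3=0x3 → d
off 0x16: read 40 13 as little → 0x1340
  opcode bits[15:10]=0x4: cpy/RR
  rd: (w>>8)&0x3=0x3 → d
  rs: (w>>6)&0x3=0x1 → b

str a, d; cpy d, b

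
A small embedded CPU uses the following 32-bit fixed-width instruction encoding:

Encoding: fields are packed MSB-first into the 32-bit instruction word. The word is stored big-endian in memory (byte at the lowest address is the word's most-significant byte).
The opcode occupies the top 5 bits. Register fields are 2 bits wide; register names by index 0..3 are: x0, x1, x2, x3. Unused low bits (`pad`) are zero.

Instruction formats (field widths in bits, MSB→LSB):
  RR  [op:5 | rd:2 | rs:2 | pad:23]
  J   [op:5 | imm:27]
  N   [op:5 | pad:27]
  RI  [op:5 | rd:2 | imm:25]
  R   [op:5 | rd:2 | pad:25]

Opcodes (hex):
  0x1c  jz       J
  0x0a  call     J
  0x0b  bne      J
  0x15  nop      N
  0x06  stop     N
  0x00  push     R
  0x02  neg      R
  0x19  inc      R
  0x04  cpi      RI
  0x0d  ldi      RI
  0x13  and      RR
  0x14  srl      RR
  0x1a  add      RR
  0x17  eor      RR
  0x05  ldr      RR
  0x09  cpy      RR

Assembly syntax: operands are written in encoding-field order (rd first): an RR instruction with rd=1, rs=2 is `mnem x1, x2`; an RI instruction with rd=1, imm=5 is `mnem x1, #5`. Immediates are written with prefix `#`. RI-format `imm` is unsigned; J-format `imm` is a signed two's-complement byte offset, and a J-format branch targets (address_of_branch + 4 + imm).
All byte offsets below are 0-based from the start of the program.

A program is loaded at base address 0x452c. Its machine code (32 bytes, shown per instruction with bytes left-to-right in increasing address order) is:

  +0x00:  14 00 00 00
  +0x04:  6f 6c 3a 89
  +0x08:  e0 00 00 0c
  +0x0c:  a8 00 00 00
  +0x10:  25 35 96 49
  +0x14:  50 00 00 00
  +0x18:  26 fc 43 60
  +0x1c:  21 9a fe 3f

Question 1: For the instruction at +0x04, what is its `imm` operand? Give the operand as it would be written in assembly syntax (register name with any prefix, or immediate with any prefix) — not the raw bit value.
#23870089

off 0x04: read 6f 6c 3a 89 as big → 0x6f6c3a89
  top 5b → 0xd → ldi [RI]
  rd: (w>>25)&0x3=0x3 → x3
  imm: (w>>0)&0x1ffffff=0x16c3a89 → #23870089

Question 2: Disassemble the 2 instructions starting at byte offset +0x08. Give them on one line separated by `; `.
jz #12; nop

off 0x08: read e0 00 00 0c as big → 0xe000000c
  op=0xe000000c>>27=0x1c ⇒ jz (J)
  [26:0] imm=12 = #12
off 0x0c: read a8 00 00 00 as big → 0xa8000000
  op=0xa8000000>>27=0x15 ⇒ nop (N)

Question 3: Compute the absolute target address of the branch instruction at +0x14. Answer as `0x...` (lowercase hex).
+0x14: 50 00 00 00 ⇒ word 0x50000000 (big)
  top 5b → 0xa → call [J]
  [26:0] imm=0 = #0
  target = base 0x452c + off 0x14 + 4 + imm 0 = 0x4544

0x4544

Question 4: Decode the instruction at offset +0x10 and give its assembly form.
cpi x2, #20289097

@+10  big-endian(25 35 96 49) = 0x25359649
  opcode bits[31:27]=0x4: cpi/RI
  rd: (w>>25)&0x3=0x2 → x2
  imm: (w>>0)&0x1ffffff=0x1359649 → #20289097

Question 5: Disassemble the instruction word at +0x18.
cpi x3, #16532320

off 0x18: read 26 fc 43 60 as big → 0x26fc4360
  top 5b → 0x4 → cpi [RI]
  [26:25] rd=3 = x3
  [24:0] imm=16532320 = #16532320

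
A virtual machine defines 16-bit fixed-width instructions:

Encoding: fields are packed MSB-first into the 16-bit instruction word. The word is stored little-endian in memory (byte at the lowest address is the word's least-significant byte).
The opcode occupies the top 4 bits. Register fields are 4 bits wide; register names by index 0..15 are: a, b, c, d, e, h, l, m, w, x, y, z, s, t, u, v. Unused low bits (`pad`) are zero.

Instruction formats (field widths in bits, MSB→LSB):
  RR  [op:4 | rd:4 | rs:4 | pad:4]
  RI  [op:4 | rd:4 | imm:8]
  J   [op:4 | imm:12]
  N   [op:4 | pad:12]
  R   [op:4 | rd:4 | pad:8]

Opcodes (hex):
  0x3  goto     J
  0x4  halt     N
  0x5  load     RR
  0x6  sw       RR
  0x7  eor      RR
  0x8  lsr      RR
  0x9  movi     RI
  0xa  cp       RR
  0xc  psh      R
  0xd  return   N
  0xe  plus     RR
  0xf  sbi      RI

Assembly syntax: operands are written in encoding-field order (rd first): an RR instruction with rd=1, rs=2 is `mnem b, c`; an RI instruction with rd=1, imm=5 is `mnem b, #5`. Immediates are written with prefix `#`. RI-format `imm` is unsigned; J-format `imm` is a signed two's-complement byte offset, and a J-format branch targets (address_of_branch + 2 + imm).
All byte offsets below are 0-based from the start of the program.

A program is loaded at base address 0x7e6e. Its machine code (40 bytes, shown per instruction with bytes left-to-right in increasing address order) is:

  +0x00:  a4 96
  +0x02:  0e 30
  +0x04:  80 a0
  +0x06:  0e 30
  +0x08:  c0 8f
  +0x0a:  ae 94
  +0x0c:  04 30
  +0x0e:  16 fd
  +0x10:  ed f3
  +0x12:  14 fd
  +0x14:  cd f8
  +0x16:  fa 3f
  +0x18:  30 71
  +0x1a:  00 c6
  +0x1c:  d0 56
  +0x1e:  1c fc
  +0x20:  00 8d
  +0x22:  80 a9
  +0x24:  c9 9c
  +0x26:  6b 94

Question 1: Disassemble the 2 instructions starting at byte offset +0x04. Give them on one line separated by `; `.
[04] 80 a0 → 0xa080
  top 4b → 0xa → cp [RR]
  rd: (w>>8)&0xf=0x0 → a
  rs: (w>>4)&0xf=0x8 → w
[06] 0e 30 → 0x300e
  top 4b → 0x3 → goto [J]
  imm: (w>>0)&0xfff=0xe → #14

cp a, w; goto #14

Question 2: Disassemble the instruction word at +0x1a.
psh l

[1a] 00 c6 → 0xc600
  op=0xc600>>12=0xc ⇒ psh (R)
  [11:8] rd=6 = l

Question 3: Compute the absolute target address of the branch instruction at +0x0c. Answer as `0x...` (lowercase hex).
0x7e80

off 0x0c: read 04 30 as little → 0x3004
  op=0x3004>>12=0x3 ⇒ goto (J)
  imm: (w>>0)&0xfff=0x4 → #4
  target = base 0x7e6e + off 0x0c + 2 + imm 4 = 0x7e80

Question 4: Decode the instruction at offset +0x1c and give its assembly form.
load l, t

[1c] d0 56 → 0x56d0
  top 4b → 0x5 → load [RR]
  rd@[11:8]=0x6 ⇒ l
  rs@[7:4]=0xd ⇒ t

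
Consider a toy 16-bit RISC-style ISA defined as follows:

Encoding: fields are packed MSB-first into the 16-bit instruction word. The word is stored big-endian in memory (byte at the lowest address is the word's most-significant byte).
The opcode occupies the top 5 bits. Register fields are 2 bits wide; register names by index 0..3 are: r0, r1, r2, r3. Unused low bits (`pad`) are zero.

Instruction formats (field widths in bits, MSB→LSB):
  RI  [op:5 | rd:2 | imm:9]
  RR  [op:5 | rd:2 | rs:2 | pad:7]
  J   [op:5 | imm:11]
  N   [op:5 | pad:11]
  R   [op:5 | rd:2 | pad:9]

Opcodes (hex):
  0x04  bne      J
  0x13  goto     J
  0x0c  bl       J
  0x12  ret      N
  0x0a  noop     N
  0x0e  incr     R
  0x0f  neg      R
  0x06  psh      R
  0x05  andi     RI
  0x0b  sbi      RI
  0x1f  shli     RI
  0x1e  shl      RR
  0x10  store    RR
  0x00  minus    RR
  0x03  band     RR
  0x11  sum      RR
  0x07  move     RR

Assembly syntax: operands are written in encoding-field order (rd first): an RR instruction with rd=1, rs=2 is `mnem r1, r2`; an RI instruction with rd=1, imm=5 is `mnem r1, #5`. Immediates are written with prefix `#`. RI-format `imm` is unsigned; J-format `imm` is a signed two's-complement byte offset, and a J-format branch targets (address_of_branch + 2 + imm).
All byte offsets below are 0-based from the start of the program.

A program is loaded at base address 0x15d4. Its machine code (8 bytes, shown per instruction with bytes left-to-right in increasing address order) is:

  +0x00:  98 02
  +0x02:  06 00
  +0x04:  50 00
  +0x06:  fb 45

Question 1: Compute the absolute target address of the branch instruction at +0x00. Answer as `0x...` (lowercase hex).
0x15d8

off 0x00: read 98 02 as big → 0x9802
  opcode bits[15:11]=0x13: goto/J
  imm@[10:0]=0x2 ⇒ #2
  target = base 0x15d4 + off 0x00 + 2 + imm 2 = 0x15d8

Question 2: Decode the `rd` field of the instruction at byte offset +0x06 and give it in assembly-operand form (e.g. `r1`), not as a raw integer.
@+06  big-endian(fb 45) = 0xfb45
  opcode bits[15:11]=0x1f: shli/RI
  [10:9] rd=1 = r1
  [8:0] imm=325 = #325

r1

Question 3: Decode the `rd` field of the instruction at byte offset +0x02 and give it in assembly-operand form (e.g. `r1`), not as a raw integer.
off 0x02: read 06 00 as big → 0x0600
  opcode bits[15:11]=0x0: minus/RR
  rd: (w>>9)&0x3=0x3 → r3
  rs: (w>>7)&0x3=0x0 → r0

r3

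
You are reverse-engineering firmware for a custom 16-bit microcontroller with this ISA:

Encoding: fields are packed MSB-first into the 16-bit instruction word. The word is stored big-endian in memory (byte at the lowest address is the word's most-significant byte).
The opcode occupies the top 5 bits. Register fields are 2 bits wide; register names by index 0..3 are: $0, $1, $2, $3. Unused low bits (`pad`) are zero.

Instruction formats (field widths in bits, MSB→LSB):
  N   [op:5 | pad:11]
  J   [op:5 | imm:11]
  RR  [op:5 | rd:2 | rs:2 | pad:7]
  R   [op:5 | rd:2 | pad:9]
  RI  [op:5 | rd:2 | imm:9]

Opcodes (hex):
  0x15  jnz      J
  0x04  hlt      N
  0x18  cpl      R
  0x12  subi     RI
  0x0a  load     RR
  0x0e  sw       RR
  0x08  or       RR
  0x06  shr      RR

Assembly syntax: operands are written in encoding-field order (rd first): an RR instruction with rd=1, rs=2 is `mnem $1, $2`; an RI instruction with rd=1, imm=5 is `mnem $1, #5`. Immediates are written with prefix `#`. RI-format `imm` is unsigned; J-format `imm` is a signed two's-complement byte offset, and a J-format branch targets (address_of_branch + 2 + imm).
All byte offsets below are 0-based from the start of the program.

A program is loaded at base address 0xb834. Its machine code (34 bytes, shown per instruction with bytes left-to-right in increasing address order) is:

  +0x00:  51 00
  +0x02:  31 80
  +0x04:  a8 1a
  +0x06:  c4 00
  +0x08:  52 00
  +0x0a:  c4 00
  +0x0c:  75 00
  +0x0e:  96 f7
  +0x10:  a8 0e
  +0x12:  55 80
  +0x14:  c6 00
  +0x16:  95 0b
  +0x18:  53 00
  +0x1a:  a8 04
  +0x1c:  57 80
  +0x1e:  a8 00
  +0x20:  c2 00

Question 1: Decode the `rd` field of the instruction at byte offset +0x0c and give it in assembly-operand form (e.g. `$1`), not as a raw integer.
$2

+0x0c: 75 00 ⇒ word 0x7500 (big)
  op=0x7500>>11=0xe ⇒ sw (RR)
  rd: (w>>9)&0x3=0x2 → $2
  rs: (w>>7)&0x3=0x2 → $2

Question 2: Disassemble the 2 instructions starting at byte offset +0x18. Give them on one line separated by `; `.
load $1, $2; jnz #4

[18] 53 00 → 0x5300
  op=0x5300>>11=0xa ⇒ load (RR)
  rd: (w>>9)&0x3=0x1 → $1
  rs: (w>>7)&0x3=0x2 → $2
[1a] a8 04 → 0xa804
  op=0xa804>>11=0x15 ⇒ jnz (J)
  imm: (w>>0)&0x7ff=0x4 → #4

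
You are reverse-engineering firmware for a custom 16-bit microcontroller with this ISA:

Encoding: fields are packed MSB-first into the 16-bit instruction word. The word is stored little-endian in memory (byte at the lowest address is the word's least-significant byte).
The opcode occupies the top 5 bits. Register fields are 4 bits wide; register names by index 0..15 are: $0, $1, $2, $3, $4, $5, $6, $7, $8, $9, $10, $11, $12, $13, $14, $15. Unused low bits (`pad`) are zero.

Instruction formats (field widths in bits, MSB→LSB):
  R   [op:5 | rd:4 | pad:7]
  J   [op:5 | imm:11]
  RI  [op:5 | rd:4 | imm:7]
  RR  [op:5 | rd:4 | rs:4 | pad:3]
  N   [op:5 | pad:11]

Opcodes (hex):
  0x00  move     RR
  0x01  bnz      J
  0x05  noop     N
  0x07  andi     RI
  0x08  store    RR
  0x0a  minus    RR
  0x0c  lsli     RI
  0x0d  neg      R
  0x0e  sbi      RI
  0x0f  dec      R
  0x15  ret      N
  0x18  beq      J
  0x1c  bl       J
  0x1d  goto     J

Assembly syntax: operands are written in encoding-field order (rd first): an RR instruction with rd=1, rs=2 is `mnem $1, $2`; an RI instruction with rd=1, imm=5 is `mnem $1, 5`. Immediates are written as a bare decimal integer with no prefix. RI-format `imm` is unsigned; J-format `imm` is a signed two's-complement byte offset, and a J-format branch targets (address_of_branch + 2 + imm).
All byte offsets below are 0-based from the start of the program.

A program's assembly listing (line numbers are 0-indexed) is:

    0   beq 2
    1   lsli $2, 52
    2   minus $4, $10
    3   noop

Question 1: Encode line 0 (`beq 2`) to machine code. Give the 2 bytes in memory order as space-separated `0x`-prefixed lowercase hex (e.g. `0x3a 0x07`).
L0: beq op=0x18:5|imm=2:11 ⇒ 0xc002 ⇒ little 02 c0

0x02 0xc0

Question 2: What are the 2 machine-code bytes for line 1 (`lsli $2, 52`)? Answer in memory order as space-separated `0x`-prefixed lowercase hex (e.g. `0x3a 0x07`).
1. lsli fields op=0xc:5|rd=2:4|imm=52:7 → word 6134h → 34 61

0x34 0x61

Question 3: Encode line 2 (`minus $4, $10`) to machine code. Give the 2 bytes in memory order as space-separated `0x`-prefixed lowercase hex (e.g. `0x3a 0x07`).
line 2 (minus): pack op=0xa:5|rd=4:4|rs=10:4|pad=0:3 = 0x5250; little→ 50 52

0x50 0x52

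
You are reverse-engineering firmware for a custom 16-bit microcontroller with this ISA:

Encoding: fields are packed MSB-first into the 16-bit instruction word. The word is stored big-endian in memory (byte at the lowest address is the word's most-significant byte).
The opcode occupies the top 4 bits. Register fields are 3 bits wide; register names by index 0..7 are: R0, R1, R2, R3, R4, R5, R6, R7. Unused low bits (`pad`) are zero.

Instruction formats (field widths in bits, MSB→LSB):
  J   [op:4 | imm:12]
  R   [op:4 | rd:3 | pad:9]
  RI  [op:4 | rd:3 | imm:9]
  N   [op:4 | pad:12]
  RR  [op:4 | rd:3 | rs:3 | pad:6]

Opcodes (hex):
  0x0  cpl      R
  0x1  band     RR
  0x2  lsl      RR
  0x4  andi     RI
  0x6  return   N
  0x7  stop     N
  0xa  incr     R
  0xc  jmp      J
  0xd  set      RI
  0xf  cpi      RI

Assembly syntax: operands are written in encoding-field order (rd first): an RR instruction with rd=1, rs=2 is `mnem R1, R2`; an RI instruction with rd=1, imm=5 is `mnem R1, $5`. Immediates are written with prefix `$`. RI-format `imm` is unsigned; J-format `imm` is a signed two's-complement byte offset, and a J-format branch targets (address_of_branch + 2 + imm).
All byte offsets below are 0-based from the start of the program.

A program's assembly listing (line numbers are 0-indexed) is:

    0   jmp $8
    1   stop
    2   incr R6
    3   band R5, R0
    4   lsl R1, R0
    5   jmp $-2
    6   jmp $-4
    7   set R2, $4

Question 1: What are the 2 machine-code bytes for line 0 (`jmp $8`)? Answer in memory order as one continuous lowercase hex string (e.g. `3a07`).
line 0 (jmp): pack op=0xc:4|imm=8:12 = 0xc008; big→ c0 08

c008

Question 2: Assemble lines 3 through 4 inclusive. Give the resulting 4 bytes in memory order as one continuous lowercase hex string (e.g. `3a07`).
3. band fields op=0x1:4|rd=5:3|rs=0:3|pad=0:6 → word 1a00h → 1a 00
4. lsl fields op=0x2:4|rd=1:3|rs=0:3|pad=0:6 → word 2200h → 22 00

1a002200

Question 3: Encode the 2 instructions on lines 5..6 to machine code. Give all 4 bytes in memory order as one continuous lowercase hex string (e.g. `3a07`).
cffecffc

line 5 (jmp): pack op=0xc:4|imm=-2:12 = 0xcffe; big→ cf fe
line 6 (jmp): pack op=0xc:4|imm=-4:12 = 0xcffc; big→ cf fc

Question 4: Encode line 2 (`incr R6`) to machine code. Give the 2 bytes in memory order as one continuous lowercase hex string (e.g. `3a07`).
2. incr fields op=0xa:4|rd=6:3|pad=0:9 → word ac00h → ac 00

ac00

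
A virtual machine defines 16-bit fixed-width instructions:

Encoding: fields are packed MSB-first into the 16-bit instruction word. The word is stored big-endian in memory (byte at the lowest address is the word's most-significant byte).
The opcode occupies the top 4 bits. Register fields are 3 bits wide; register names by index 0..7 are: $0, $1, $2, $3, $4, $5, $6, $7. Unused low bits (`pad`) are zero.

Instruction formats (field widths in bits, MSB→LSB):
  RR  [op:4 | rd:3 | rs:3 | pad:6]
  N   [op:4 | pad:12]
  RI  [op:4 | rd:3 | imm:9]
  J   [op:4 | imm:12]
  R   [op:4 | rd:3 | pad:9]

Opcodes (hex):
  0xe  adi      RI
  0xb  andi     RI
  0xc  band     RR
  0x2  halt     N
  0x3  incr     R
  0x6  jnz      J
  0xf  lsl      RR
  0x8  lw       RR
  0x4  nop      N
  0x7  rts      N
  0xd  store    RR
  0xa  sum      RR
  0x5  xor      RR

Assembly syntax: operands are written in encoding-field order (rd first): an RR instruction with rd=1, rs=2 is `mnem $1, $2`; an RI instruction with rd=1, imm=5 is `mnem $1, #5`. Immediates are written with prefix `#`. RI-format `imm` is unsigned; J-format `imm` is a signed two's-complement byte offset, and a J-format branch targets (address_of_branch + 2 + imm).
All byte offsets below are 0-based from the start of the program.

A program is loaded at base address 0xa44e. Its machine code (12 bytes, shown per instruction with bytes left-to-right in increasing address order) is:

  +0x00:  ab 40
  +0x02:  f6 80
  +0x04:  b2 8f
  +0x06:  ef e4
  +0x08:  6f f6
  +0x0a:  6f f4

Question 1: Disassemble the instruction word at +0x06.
adi $7, #484

@+06  big-endian(ef e4) = 0xefe4
  top 4b → 0xe → adi [RI]
  [11:9] rd=7 = $7
  [8:0] imm=484 = #484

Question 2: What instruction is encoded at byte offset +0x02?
lsl $3, $2

+0x02: f6 80 ⇒ word 0xf680 (big)
  op=0xf680>>12=0xf ⇒ lsl (RR)
  rd: (w>>9)&0x7=0x3 → $3
  rs: (w>>6)&0x7=0x2 → $2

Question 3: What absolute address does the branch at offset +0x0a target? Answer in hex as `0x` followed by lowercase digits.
off 0x0a: read 6f f4 as big → 0x6ff4
  top 4b → 0x6 → jnz [J]
  imm@[11:0]=0xff4 (s12→-12) ⇒ #-12
  target = base 0xa44e + off 0x0a + 2 + imm -12 = 0xa44e

0xa44e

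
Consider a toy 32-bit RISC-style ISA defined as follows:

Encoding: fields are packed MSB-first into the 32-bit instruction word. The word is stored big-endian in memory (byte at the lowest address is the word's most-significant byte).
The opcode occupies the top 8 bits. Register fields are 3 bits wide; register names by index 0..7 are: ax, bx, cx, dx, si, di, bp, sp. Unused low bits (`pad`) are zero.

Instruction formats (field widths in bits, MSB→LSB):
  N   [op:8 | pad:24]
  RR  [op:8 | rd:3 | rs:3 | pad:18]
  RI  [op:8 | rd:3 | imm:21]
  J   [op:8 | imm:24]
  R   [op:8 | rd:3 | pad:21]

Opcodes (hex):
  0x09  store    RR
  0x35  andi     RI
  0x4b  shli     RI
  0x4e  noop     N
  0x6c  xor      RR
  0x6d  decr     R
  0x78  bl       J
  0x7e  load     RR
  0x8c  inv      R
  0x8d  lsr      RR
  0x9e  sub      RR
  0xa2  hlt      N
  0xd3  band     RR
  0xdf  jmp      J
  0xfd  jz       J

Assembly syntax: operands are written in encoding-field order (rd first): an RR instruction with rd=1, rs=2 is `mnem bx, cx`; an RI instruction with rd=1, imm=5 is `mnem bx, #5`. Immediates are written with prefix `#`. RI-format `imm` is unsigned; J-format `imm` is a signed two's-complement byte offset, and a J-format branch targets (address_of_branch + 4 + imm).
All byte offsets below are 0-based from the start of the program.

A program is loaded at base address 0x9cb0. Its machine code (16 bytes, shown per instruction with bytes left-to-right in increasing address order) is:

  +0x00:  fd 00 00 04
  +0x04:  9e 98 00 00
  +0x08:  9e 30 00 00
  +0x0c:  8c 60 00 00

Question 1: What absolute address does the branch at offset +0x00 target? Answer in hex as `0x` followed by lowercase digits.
[00] fd 00 00 04 → 0xfd000004
  opcode bits[31:24]=0xfd: jz/J
  imm@[23:0]=0x4 ⇒ #4
  target = base 0x9cb0 + off 0x00 + 4 + imm 4 = 0x9cb8

0x9cb8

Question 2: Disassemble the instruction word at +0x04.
+0x04: 9e 98 00 00 ⇒ word 0x9e980000 (big)
  op=0x9e980000>>24=0x9e ⇒ sub (RR)
  rd: (w>>21)&0x7=0x4 → si
  rs: (w>>18)&0x7=0x6 → bp

sub si, bp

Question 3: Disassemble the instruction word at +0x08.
sub bx, si

@+08  big-endian(9e 30 00 00) = 0x9e300000
  op=0x9e300000>>24=0x9e ⇒ sub (RR)
  [23:21] rd=1 = bx
  [20:18] rs=4 = si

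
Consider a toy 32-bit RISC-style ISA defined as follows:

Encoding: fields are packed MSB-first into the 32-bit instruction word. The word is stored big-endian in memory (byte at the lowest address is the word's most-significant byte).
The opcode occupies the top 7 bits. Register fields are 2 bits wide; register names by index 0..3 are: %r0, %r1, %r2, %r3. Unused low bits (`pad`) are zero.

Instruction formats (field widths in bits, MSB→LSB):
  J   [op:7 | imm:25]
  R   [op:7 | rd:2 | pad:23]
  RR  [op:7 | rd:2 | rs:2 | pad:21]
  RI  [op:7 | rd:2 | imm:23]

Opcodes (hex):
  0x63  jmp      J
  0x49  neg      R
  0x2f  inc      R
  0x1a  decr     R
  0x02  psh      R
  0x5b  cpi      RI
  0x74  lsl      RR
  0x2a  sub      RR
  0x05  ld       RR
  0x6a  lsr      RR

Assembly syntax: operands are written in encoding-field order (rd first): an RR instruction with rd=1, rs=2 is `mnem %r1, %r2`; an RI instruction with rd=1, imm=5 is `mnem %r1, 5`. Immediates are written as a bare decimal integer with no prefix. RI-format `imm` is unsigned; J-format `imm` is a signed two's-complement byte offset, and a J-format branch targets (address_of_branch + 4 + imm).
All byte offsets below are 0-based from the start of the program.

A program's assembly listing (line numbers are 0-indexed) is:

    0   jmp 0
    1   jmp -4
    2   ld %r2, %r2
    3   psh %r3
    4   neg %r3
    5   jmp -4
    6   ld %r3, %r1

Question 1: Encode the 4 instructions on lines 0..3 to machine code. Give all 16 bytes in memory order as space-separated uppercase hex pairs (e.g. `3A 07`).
line 0 (jmp): pack op=0x63:7|imm=0:25 = 0xc6000000; big→ c6 00 00 00
line 1 (jmp): pack op=0x63:7|imm=-4:25 = 0xc7fffffc; big→ c7 ff ff fc
line 2 (ld): pack op=0x5:7|rd=2:2|rs=2:2|pad=0:21 = 0x0b400000; big→ 0b 40 00 00
line 3 (psh): pack op=0x2:7|rd=3:2|pad=0:23 = 0x05800000; big→ 05 80 00 00

C6 00 00 00 C7 FF FF FC 0B 40 00 00 05 80 00 00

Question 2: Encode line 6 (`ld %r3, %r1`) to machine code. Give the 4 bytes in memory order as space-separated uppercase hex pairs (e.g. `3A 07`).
6. ld fields op=0x5:7|rd=3:2|rs=1:2|pad=0:21 → word 0ba00000h → 0b a0 00 00

0B A0 00 00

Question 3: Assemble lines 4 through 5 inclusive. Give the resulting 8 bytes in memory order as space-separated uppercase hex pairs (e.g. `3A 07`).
4. neg fields op=0x49:7|rd=3:2|pad=0:23 → word 93800000h → 93 80 00 00
5. jmp fields op=0x63:7|imm=-4:25 → word c7fffffch → c7 ff ff fc

93 80 00 00 C7 FF FF FC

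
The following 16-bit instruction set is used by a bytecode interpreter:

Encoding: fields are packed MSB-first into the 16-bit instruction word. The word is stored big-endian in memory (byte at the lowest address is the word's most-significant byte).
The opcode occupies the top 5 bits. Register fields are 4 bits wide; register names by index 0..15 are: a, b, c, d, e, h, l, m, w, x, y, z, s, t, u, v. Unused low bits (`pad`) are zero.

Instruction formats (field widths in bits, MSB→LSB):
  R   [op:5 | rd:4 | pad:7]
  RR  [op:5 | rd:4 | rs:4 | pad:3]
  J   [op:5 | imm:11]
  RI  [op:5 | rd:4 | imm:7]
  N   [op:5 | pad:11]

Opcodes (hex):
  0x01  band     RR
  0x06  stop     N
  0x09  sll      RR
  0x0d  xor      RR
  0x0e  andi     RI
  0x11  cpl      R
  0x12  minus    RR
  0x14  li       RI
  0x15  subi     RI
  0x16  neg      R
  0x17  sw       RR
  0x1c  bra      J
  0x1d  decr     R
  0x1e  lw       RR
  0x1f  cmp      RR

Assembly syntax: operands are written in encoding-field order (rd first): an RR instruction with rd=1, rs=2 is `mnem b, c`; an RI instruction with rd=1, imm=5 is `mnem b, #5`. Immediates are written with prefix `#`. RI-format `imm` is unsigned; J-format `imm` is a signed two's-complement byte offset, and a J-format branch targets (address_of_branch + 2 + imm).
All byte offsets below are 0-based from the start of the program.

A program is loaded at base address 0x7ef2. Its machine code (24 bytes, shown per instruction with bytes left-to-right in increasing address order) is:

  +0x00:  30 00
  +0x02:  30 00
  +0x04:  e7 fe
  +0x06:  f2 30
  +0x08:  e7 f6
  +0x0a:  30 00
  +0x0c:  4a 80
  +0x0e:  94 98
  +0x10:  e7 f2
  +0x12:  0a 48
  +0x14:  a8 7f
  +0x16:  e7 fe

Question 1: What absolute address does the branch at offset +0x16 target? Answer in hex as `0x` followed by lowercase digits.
0x7f08

+0x16: e7 fe ⇒ word 0xe7fe (big)
  op=0xe7fe>>11=0x1c ⇒ bra (J)
  [10:0] imm=2046 (s11→-2) = #-2
  target = base 0x7ef2 + off 0x16 + 2 + imm -2 = 0x7f08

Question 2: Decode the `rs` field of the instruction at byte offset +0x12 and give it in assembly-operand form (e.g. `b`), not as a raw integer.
off 0x12: read 0a 48 as big → 0x0a48
  opcode bits[15:11]=0x1: band/RR
  rd@[10:7]=0x4 ⇒ e
  rs@[6:3]=0x9 ⇒ x

x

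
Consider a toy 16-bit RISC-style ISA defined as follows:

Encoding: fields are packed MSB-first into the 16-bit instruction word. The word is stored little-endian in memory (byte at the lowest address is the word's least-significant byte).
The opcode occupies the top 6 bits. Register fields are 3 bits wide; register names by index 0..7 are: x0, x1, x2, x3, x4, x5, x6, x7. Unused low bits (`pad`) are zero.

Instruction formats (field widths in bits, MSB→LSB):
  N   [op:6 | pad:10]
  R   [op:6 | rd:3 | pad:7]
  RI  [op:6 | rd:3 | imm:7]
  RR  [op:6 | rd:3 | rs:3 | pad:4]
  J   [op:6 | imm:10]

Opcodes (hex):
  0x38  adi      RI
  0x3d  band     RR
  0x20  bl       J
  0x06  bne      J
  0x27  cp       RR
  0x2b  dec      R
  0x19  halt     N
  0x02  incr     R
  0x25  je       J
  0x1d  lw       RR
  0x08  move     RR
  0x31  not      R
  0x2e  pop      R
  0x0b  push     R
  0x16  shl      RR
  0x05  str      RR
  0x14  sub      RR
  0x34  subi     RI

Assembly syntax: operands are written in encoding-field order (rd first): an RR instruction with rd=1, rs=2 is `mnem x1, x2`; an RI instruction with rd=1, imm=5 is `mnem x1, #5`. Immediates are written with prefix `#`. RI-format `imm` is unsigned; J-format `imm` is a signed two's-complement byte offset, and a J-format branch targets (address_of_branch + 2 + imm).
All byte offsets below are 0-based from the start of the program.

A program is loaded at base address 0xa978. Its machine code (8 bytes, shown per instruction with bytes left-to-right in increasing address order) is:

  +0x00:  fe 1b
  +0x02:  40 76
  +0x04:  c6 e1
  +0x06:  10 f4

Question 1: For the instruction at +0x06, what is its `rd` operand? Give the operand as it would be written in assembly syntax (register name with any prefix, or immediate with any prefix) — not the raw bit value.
x0

off 0x06: read 10 f4 as little → 0xf410
  op=0xf410>>10=0x3d ⇒ band (RR)
  rd: (w>>7)&0x7=0x0 → x0
  rs: (w>>4)&0x7=0x1 → x1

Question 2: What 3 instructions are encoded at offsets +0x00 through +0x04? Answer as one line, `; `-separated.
bne #-2; lw x4, x4; adi x3, #70

+0x00: fe 1b ⇒ word 0x1bfe (little)
  top 6b → 0x6 → bne [J]
  [9:0] imm=1022 (s10→-2) = #-2
+0x02: 40 76 ⇒ word 0x7640 (little)
  top 6b → 0x1d → lw [RR]
  [9:7] rd=4 = x4
  [6:4] rs=4 = x4
+0x04: c6 e1 ⇒ word 0xe1c6 (little)
  top 6b → 0x38 → adi [RI]
  [9:7] rd=3 = x3
  [6:0] imm=70 = #70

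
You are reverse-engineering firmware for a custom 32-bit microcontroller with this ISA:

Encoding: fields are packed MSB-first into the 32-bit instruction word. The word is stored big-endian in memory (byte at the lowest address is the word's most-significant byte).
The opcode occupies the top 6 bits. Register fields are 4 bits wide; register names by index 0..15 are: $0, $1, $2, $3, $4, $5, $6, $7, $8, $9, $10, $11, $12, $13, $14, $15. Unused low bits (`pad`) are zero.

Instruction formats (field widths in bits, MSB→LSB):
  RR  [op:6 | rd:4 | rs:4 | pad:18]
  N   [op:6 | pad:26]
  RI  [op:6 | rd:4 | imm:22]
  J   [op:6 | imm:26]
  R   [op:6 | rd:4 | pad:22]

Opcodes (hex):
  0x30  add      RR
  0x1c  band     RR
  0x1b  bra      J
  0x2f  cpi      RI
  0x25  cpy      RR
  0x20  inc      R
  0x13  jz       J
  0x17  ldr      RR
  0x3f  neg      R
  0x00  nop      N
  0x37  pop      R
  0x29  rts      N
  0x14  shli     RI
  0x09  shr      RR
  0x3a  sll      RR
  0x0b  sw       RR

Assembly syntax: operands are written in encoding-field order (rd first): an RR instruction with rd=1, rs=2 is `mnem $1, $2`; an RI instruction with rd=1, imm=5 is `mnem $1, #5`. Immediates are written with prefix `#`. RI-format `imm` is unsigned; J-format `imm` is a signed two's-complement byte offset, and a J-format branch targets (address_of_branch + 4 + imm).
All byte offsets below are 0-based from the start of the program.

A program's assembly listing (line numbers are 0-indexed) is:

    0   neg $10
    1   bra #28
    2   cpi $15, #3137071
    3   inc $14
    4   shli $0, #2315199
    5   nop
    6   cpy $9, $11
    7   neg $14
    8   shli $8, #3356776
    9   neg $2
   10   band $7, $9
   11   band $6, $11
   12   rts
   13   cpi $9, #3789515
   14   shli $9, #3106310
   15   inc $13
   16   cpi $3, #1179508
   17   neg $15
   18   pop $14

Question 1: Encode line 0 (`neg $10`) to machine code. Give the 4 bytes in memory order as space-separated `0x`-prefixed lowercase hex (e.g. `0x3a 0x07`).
0xfe 0x80 0x00 0x00

0. neg fields op=0x3f:6|rd=10:4|pad=0:22 → word fe800000h → fe 80 00 00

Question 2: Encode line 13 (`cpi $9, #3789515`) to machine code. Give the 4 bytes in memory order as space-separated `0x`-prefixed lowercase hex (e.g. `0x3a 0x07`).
13. cpi fields op=0x2f:6|rd=9:4|imm=3789515:22 → word be79d2cbh → be 79 d2 cb

0xbe 0x79 0xd2 0xcb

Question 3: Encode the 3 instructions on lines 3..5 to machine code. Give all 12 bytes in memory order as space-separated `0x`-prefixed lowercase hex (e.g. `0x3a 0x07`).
0x83 0x80 0x00 0x00 0x50 0x23 0x53 0xbf 0x00 0x00 0x00 0x00

L3: inc op=0x20:6|rd=14:4|pad=0:22 ⇒ 0x83800000 ⇒ big 83 80 00 00
L4: shli op=0x14:6|rd=0:4|imm=2315199:22 ⇒ 0x502353bf ⇒ big 50 23 53 bf
L5: nop op=0x0:6|pad=0:26 ⇒ 0x00000000 ⇒ big 00 00 00 00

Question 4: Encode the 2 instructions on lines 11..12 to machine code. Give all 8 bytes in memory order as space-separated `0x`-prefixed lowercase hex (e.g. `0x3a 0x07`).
L11: band op=0x1c:6|rd=6:4|rs=11:4|pad=0:18 ⇒ 0x71ac0000 ⇒ big 71 ac 00 00
L12: rts op=0x29:6|pad=0:26 ⇒ 0xa4000000 ⇒ big a4 00 00 00

0x71 0xac 0x00 0x00 0xa4 0x00 0x00 0x00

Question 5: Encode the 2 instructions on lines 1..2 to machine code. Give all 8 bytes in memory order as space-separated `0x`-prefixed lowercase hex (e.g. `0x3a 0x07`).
1. bra fields op=0x1b:6|imm=28:26 → word 6c00001ch → 6c 00 00 1c
2. cpi fields op=0x2f:6|rd=15:4|imm=3137071:22 → word bfefde2fh → bf ef de 2f

0x6c 0x00 0x00 0x1c 0xbf 0xef 0xde 0x2f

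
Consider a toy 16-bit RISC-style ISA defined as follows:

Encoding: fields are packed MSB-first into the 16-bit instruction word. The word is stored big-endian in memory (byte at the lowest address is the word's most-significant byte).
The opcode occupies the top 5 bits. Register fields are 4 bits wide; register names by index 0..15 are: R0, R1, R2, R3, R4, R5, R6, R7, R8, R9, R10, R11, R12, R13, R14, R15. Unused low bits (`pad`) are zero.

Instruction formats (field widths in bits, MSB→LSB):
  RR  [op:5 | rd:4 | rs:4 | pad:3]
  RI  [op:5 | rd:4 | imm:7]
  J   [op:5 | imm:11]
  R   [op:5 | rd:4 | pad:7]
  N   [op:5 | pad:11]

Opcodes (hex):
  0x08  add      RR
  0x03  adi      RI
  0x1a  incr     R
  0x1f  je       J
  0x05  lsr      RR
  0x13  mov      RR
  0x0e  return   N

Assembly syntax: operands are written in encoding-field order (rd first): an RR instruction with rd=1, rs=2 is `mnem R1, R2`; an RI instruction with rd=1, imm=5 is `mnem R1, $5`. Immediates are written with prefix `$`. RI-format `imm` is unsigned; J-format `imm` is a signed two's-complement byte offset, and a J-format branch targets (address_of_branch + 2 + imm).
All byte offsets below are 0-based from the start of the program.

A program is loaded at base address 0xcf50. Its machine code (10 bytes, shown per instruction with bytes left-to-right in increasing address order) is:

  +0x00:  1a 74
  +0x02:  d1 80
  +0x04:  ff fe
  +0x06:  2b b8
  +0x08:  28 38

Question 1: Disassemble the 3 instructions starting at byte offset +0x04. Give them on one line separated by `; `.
je $-2; lsr R7, R7; lsr R0, R7

[04] ff fe → 0xfffe
  opcode bits[15:11]=0x1f: je/J
  [10:0] imm=2046 (s11→-2) = $-2
[06] 2b b8 → 0x2bb8
  opcode bits[15:11]=0x5: lsr/RR
  [10:7] rd=7 = R7
  [6:3] rs=7 = R7
[08] 28 38 → 0x2838
  opcode bits[15:11]=0x5: lsr/RR
  [10:7] rd=0 = R0
  [6:3] rs=7 = R7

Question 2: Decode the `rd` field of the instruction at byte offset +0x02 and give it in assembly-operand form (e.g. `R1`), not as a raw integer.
R3

off 0x02: read d1 80 as big → 0xd180
  top 5b → 0x1a → incr [R]
  rd: (w>>7)&0xf=0x3 → R3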